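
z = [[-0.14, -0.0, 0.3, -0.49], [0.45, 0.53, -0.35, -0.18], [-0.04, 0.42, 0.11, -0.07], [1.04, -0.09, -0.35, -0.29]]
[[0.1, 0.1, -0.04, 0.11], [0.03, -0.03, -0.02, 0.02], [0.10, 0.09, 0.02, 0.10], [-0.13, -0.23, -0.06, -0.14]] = z @ [[-0.1, -0.18, -0.01, -0.12], [0.18, 0.15, 0.04, 0.17], [0.11, 0.13, 0.05, 0.11], [-0.10, -0.07, 0.11, -0.12]]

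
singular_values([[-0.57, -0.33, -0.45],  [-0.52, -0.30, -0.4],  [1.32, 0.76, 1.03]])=[2.13, 0.01, 0.0]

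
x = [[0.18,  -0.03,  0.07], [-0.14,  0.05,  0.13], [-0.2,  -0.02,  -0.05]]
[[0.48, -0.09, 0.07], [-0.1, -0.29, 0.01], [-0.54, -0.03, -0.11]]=x@[[2.28, 0.57, 0.43], [0.76, 1.49, 0.76], [1.37, -2.18, 0.22]]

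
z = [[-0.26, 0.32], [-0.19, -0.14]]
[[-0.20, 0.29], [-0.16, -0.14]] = z@[[0.81, 0.03], [0.03, 0.93]]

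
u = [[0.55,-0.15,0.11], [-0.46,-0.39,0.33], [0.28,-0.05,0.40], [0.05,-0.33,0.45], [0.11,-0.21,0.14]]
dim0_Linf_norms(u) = [0.55, 0.39, 0.45]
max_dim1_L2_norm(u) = 0.69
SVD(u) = [[0.28, 0.65, 0.51], [0.5, -0.67, 0.19], [0.43, 0.33, -0.74], [0.64, -0.02, -0.05], [0.28, 0.09, 0.4]] @ diag([0.8791231393599744, 0.7833184116071005, 0.23206630922904808]) @ [[0.12, -0.6, 0.79], [0.98, 0.17, -0.02], [0.13, -0.78, -0.61]]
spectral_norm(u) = 0.88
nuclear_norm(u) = 1.89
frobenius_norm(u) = 1.20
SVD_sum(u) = [[0.03,-0.15,0.19], [0.05,-0.26,0.35], [0.05,-0.23,0.3], [0.07,-0.34,0.44], [0.03,-0.15,0.2]] + [[0.51,0.09,-0.01], [-0.52,-0.09,0.01], [0.25,0.05,-0.01], [-0.02,-0.00,0.0], [0.07,0.01,-0.0]] + [[0.01, -0.09, -0.07], [0.01, -0.03, -0.03], [-0.02, 0.13, 0.1], [-0.0, 0.01, 0.01], [0.01, -0.07, -0.06]]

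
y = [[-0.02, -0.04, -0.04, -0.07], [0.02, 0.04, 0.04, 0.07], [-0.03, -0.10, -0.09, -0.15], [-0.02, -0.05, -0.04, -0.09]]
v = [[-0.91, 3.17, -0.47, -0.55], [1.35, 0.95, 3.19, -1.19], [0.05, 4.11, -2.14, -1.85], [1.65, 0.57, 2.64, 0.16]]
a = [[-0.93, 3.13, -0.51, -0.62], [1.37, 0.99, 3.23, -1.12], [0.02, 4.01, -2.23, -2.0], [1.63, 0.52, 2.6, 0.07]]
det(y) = 0.00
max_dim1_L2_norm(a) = 5.01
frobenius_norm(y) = 0.27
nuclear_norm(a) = 12.77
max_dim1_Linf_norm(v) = 4.11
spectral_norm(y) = 0.27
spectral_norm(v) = 5.94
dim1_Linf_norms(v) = [3.17, 3.19, 4.11, 2.64]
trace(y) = -0.16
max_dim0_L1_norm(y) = 0.38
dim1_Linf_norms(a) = [3.13, 3.23, 4.01, 2.6]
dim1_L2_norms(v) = [3.38, 3.78, 4.99, 3.17]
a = v + y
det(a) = 27.16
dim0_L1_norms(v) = [3.96, 8.8, 8.44, 3.75]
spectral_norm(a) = 5.95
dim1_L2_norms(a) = [3.36, 3.81, 5.01, 3.11]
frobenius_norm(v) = 7.79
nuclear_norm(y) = 0.29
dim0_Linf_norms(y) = [0.03, 0.1, 0.09, 0.15]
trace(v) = -1.94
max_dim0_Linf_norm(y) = 0.15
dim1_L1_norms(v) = [5.1, 6.68, 8.15, 5.02]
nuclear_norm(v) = 12.87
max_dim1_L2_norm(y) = 0.2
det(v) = 31.15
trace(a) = -2.10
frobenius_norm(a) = 7.78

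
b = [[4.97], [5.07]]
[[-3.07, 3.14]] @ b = [[0.66]]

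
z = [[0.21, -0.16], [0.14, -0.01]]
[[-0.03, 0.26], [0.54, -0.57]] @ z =[[0.03, 0.00], [0.03, -0.08]]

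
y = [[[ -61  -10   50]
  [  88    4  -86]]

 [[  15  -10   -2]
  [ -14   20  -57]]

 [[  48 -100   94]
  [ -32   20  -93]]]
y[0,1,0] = 88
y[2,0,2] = 94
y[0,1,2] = -86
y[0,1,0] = 88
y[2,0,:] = [48, -100, 94]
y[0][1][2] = -86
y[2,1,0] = -32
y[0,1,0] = 88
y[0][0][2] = 50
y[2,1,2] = -93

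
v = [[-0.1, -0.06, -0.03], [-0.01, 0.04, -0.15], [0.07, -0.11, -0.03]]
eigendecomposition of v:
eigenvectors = [[(0.13+0j),0.72+0.00j,0.72-0.00j], [-0.82+0.00j,(0.21-0.42j),0.21+0.42j], [0.56+0.00j,(0.01-0.51j),0.01+0.51j]]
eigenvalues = [(0.15+0j), (-0.12+0.06j), (-0.12-0.06j)]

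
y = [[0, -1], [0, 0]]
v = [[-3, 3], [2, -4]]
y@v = [[-2, 4], [0, 0]]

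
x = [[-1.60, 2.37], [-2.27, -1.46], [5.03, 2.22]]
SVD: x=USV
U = [[-0.09, 0.99], [-0.43, -0.16], [0.90, 0.02]]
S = [6.13, 2.84]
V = [[0.92, 0.39], [-0.39, 0.92]]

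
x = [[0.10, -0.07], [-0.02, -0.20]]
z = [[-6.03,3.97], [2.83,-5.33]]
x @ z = [[-0.8, 0.77], [-0.45, 0.99]]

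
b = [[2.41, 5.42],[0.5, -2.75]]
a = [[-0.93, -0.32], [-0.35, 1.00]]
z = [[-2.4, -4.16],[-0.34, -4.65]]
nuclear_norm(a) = 2.04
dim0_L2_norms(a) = [0.99, 1.05]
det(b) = -9.34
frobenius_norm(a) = 1.45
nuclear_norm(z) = 8.02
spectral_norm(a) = 1.06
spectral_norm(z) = 6.52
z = a @ b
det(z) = 9.75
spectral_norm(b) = 6.39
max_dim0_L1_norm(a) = 1.32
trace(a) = 0.07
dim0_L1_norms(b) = [2.91, 8.17]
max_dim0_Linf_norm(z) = 4.65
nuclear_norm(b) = 7.85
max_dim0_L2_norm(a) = 1.05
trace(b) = -0.34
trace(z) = -7.05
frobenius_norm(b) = 6.56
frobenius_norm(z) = 6.69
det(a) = -1.04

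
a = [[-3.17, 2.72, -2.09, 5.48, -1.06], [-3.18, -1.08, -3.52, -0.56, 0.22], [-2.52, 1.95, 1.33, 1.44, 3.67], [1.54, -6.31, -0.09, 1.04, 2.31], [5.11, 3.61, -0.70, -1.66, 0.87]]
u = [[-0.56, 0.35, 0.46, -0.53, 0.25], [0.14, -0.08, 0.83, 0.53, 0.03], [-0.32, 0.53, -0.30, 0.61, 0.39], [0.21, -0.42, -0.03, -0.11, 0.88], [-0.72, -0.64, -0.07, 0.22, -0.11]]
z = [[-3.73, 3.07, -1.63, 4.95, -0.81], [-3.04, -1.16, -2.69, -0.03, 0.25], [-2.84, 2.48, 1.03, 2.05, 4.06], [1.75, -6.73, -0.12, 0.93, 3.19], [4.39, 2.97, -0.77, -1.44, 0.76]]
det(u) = -0.99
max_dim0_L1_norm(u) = 2.02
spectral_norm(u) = 1.01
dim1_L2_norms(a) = [7.28, 4.9, 5.24, 6.97, 6.57]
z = u + a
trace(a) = -1.01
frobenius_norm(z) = 13.99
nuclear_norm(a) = 29.43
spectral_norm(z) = 9.50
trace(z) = -2.17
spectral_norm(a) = 8.84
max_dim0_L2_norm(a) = 8.08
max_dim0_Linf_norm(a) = 6.31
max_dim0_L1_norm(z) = 16.41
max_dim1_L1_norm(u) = 2.15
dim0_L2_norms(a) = [7.42, 8.08, 4.36, 6.02, 4.55]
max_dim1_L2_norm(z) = 7.71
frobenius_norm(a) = 14.01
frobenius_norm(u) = 2.23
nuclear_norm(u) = 4.99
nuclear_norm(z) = 28.55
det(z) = 3580.62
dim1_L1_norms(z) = [14.19, 7.17, 12.46, 12.72, 10.33]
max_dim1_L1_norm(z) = 14.19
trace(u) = -1.16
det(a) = 5070.09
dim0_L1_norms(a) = [15.52, 15.67, 7.73, 10.18, 8.13]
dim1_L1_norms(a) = [14.52, 8.56, 10.91, 11.29, 11.95]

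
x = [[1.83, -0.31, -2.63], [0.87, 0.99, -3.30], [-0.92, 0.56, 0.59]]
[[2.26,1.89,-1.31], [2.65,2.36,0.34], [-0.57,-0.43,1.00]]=x @ [[-0.17, 0.66, -0.73], [-0.31, 0.67, 0.68], [-0.94, -0.34, -0.09]]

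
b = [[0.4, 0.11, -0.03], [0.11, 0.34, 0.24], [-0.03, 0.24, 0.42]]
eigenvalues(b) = [0.1, 0.43, 0.63]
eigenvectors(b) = [[-0.33,0.92,0.22], [0.74,0.11,0.66], [-0.59,-0.38,0.71]]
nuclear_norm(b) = 1.16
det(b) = 0.03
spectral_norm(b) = 0.63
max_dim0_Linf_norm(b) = 0.42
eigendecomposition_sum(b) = [[0.01, -0.02, 0.02], [-0.02, 0.05, -0.04], [0.02, -0.04, 0.03]] + [[0.36,  0.04,  -0.15], [0.04,  0.0,  -0.02], [-0.15,  -0.02,  0.06]] + [[0.03, 0.09, 0.10],[0.09, 0.28, 0.30],[0.1, 0.30, 0.32]]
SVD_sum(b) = [[0.03, 0.09, 0.1],[0.09, 0.28, 0.30],[0.10, 0.3, 0.32]] + [[0.36, 0.04, -0.15], [0.04, 0.00, -0.02], [-0.15, -0.02, 0.06]] + [[0.01, -0.02, 0.02], [-0.02, 0.05, -0.04], [0.02, -0.04, 0.03]]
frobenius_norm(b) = 0.77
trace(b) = 1.16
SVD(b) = [[-0.22, 0.92, 0.33],  [-0.66, 0.11, -0.74],  [-0.71, -0.38, 0.59]] @ diag([0.634233976386288, 0.4252595917128735, 0.10050643190083873]) @ [[-0.22, -0.66, -0.71], [0.92, 0.11, -0.38], [0.33, -0.74, 0.59]]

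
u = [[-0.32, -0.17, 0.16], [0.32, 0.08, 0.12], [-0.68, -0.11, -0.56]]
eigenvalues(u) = [(-0.39+0.35j), (-0.39-0.35j), (-0.01+0j)]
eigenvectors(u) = [[-0.17-0.45j, (-0.17+0.45j), -0.36+0.00j], [-0.21+0.15j, (-0.21-0.15j), 0.90+0.00j], [0.84+0.00j, (0.84-0j), 0.26+0.00j]]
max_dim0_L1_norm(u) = 1.32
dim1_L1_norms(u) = [0.65, 0.52, 1.35]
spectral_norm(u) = 0.97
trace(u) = -0.80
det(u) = -0.00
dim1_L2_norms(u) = [0.4, 0.35, 0.89]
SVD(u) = [[-0.22, -0.93, 0.3], [0.35, 0.21, 0.91], [-0.91, 0.30, 0.28]] @ diag([0.9679632400907965, 0.36215003802575624, 0.009721923208403442]) @ [[0.83,0.17,0.53], [0.44,0.39,-0.81], [0.35,-0.9,-0.25]]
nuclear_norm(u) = 1.34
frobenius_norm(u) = 1.03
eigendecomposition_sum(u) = [[(-0.16+0.27j),-0.09+0.07j,(0.08+0.14j)], [(0.16+0.04j),(0.05+0.04j),0.06-0.06j], [(-0.34-0.43j),-0.05-0.18j,-0.28+0.04j]] + [[-0.16-0.27j, -0.09-0.07j, 0.08-0.14j], [0.16-0.04j, 0.05-0.04j, (0.06+0.06j)], [-0.34+0.43j, -0.05+0.18j, (-0.28-0.04j)]] + [[0j, 0.01+0.00j, 0j], [-0.00-0.00j, -0.01-0.00j, (-0-0j)], [(-0-0j), (-0-0j), (-0-0j)]]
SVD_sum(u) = [[-0.17,-0.04,-0.11], [0.28,0.06,0.18], [-0.73,-0.15,-0.47]] + [[-0.15, -0.13, 0.27], [0.03, 0.03, -0.06], [0.05, 0.04, -0.09]] + [[0.00, -0.0, -0.00],[0.0, -0.01, -0.00],[0.0, -0.0, -0.00]]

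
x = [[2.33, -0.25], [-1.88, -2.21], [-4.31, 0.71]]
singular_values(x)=[5.25, 2.33]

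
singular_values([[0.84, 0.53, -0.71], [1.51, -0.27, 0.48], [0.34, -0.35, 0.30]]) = [1.77, 1.12, 0.12]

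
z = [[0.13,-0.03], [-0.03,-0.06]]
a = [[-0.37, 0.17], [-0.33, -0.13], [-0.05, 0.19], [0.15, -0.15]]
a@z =[[-0.05, 0.00],  [-0.04, 0.02],  [-0.01, -0.01],  [0.02, 0.00]]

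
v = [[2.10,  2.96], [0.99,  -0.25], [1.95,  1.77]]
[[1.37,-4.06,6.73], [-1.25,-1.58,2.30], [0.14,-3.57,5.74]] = v @ [[-0.97, -1.65, 2.46], [1.15, -0.20, 0.53]]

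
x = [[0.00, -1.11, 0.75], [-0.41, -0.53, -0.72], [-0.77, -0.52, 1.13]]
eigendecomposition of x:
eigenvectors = [[(-0.52+0j), -0.73+0.00j, -0.73-0.00j], [(-0.78+0j), (0.39+0.08j), (0.39-0.08j)], [-0.36+0.00j, (-0.27-0.48j), -0.27+0.48j]]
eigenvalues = [(-1.14+0j), (0.87+0.61j), (0.87-0.61j)]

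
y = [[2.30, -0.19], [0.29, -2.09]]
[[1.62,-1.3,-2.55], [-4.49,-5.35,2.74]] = y@[[0.89, -0.36, -1.23], [2.27, 2.51, -1.48]]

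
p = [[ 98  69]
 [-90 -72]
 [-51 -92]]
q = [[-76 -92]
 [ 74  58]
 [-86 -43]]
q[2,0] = -86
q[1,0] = 74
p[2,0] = -51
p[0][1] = 69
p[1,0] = -90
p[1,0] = -90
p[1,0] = -90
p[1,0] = -90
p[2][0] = -51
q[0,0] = -76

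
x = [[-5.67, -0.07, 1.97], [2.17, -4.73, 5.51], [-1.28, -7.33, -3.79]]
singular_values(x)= [8.73, 7.15, 6.0]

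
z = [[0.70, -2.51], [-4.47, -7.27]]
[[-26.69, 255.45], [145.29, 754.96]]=z @ [[-34.26,-2.32], [1.08,-102.42]]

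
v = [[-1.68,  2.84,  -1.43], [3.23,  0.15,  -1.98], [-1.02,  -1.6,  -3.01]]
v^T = [[-1.68, 3.23, -1.02],[2.84, 0.15, -1.6],[-1.43, -1.98, -3.01]]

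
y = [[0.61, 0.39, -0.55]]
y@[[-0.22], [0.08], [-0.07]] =[[-0.06]]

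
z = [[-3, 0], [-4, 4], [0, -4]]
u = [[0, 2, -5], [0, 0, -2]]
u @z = [[-8, 28], [0, 8]]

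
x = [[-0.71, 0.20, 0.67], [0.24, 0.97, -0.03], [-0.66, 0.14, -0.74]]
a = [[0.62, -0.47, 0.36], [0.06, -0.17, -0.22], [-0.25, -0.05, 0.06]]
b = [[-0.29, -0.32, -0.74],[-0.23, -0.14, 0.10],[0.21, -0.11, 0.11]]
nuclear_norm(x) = 3.00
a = b @ x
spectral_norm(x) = 1.00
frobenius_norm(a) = 0.94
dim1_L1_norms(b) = [1.35, 0.47, 0.43]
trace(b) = -0.32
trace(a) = 0.51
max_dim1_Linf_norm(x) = 0.97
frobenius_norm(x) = 1.73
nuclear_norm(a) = 1.37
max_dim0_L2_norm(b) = 0.75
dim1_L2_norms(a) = [0.86, 0.28, 0.26]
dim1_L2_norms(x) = [1.0, 1.0, 1.0]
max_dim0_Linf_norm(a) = 0.62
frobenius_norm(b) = 0.94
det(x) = 1.00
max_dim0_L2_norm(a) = 0.67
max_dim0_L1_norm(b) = 0.95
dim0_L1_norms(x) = [1.61, 1.31, 1.44]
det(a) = -0.05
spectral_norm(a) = 0.87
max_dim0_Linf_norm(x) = 0.97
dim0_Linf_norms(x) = [0.71, 0.97, 0.74]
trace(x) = -0.48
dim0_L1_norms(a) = [0.93, 0.69, 0.64]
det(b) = -0.05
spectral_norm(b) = 0.87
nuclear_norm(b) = 1.37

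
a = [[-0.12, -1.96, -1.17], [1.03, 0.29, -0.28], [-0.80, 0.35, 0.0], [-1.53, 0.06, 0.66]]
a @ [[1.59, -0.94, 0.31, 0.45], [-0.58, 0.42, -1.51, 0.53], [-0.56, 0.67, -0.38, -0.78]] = [[1.6, -1.49, 3.37, -0.18],[1.63, -1.03, -0.01, 0.84],[-1.48, 0.90, -0.78, -0.17],[-2.84, 1.91, -0.82, -1.17]]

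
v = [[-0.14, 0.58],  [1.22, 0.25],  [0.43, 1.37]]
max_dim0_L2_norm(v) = 1.51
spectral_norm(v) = 1.69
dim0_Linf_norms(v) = [1.22, 1.37]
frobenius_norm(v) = 1.99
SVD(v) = [[-0.23, 0.42], [-0.54, -0.81], [-0.81, 0.41]] @ diag([1.6875775232170547, 1.0586699689386638]) @ [[-0.58,-0.82], [-0.82,0.58]]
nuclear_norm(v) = 2.75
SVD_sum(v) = [[0.23,0.32], [0.52,0.74], [0.79,1.12]] + [[-0.37, 0.26], [0.70, -0.49], [-0.36, 0.25]]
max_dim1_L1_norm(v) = 1.8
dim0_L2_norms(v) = [1.3, 1.51]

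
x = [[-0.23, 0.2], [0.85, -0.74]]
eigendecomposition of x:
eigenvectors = [[0.66, -0.26], [0.75, 0.97]]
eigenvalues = [-0.0, -0.97]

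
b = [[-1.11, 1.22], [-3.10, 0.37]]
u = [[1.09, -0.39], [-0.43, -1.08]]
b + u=[[-0.02, 0.83], [-3.53, -0.71]]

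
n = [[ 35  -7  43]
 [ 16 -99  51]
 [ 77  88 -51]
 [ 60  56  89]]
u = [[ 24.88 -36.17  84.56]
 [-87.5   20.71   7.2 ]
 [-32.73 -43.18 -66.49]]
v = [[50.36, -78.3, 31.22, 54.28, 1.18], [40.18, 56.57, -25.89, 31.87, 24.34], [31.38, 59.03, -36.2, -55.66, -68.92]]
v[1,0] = 40.18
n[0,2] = 43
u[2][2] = -66.49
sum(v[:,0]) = 121.91999999999999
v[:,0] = [50.36, 40.18, 31.38]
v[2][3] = -55.66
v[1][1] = 56.57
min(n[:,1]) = -99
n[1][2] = 51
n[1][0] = 16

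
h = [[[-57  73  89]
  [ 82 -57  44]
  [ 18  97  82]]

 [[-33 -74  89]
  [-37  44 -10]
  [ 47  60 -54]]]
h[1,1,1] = 44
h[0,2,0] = 18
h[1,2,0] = 47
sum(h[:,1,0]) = 45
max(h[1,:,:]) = 89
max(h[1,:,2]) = 89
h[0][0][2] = 89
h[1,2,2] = -54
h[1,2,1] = 60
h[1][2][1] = 60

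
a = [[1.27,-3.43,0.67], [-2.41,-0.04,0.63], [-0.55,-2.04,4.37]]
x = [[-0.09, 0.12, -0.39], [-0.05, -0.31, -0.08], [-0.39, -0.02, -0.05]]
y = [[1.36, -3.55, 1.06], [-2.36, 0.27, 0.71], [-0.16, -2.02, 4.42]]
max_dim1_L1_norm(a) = 6.96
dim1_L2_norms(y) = [3.95, 2.48, 4.86]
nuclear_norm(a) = 10.46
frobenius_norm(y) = 6.74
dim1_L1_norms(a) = [5.37, 3.08, 6.96]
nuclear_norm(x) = 1.12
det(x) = 0.05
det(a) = -30.25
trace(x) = -0.45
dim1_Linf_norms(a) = [3.43, 2.41, 4.37]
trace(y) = 6.05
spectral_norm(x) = 0.47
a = x + y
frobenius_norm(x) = 0.66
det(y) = -27.95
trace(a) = 5.60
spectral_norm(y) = 5.65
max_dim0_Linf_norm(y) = 4.42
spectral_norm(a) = 5.42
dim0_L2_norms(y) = [2.73, 4.09, 4.6]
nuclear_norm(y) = 10.48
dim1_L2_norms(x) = [0.42, 0.32, 0.39]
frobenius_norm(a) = 6.60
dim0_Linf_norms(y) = [2.36, 3.55, 4.42]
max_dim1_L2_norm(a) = 4.85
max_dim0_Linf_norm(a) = 4.37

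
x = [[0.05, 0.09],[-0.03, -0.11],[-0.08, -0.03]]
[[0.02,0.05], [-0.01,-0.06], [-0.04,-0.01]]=x@[[0.46, -0.05], [-0.05, 0.59]]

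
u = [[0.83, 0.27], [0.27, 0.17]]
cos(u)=[[0.65, -0.13], [-0.13, 0.95]]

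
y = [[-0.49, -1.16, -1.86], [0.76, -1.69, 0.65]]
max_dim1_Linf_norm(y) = 1.86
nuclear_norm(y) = 4.21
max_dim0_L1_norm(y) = 2.85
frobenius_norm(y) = 2.98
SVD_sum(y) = [[-0.25, -1.52, -1.54], [-0.07, -0.44, -0.45]] + [[-0.24, 0.36, -0.32], [0.83, -1.25, 1.1]]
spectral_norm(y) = 2.27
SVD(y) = [[-0.96, -0.28],  [-0.28, 0.96]] @ diag([2.2706441734289196, 1.9353746504677842]) @ [[0.11, 0.7, 0.71], [0.45, -0.67, 0.59]]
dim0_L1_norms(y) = [1.25, 2.85, 2.51]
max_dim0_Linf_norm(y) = 1.86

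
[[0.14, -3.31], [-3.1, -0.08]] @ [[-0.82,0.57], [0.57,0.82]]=[[-2.00, -2.63],[2.50, -1.83]]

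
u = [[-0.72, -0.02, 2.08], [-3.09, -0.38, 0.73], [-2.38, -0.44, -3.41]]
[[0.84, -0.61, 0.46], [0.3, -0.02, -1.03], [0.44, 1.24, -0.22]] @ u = [[0.19, 0.01, -0.27],[2.3, 0.45, 4.12],[-3.62, -0.38, 2.57]]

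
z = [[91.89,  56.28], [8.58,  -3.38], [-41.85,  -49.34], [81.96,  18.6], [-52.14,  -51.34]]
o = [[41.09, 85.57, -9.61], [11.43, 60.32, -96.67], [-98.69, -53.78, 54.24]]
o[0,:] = [41.09, 85.57, -9.61]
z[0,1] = 56.28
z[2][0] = -41.85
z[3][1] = 18.6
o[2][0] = -98.69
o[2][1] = -53.78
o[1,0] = 11.43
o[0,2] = -9.61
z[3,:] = [81.96, 18.6]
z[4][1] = -51.34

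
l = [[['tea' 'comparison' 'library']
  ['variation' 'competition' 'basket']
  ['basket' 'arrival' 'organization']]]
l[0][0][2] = 'library'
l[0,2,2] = 'organization'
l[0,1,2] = 'basket'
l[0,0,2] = 'library'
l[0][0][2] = 'library'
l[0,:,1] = ['comparison', 'competition', 'arrival']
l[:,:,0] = [['tea', 'variation', 'basket']]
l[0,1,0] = 'variation'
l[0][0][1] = 'comparison'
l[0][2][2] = 'organization'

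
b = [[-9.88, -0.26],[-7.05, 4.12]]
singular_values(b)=[12.35, 3.44]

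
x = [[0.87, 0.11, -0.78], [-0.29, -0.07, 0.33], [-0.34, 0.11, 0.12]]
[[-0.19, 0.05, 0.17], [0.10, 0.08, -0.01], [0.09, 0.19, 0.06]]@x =[[-0.24, -0.01, 0.19], [0.07, 0.0, -0.05], [0.0, 0.00, -0.00]]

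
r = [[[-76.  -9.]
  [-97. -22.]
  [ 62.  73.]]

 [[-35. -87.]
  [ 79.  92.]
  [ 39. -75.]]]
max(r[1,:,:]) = 92.0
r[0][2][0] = 62.0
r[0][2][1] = 73.0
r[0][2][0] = 62.0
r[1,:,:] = [[-35.0, -87.0], [79.0, 92.0], [39.0, -75.0]]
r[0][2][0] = 62.0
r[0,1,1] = -22.0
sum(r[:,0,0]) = -111.0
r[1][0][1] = -87.0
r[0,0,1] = -9.0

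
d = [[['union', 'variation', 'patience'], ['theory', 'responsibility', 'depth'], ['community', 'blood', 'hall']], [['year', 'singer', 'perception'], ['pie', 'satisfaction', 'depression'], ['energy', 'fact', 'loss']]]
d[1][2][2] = 'loss'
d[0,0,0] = 'union'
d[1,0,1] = 'singer'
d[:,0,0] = ['union', 'year']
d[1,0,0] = 'year'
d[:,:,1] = [['variation', 'responsibility', 'blood'], ['singer', 'satisfaction', 'fact']]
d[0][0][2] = 'patience'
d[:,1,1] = ['responsibility', 'satisfaction']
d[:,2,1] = ['blood', 'fact']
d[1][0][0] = 'year'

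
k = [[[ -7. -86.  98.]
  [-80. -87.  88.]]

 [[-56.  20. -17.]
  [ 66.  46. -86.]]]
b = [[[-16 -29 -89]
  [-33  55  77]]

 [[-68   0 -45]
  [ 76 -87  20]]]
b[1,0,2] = -45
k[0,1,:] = [-80.0, -87.0, 88.0]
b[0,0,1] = -29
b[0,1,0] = -33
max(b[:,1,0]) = 76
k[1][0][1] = 20.0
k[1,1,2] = -86.0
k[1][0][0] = -56.0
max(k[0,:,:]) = 98.0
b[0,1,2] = 77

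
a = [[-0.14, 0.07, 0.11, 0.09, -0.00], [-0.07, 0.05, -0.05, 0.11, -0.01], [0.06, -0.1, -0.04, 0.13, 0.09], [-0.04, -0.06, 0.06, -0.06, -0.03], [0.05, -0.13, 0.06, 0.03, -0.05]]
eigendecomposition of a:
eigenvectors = [[-0.23+0.00j, -0.69+0.00j, 0.67+0.00j, 0.67-0.00j, (-0.65+0j)], [0.38+0.00j, (0.1+0j), 0.47+0.23j, 0.47-0.23j, (-0.08+0j)], [(-0.68+0j), 0.57+0.00j, (0.31+0.21j), 0.31-0.21j, -0.02+0.00j], [-0.19+0.00j, (-0.39+0j), (-0.08+0.33j), -0.08-0.33j, -0.25+0.00j], [-0.55+0.00j, 0.18+0.00j, (-0.08+0.11j), -0.08-0.11j, 0.71+0.00j]]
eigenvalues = [(0.14+0j), (-0.19+0j), (-0.05+0.1j), (-0.05-0.1j), (-0.09+0j)]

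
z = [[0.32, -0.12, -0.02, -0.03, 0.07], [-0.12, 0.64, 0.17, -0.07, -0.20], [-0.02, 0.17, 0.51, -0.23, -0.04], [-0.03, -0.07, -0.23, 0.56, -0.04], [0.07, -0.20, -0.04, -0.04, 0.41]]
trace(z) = 2.44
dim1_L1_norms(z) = [0.56, 1.2, 0.97, 0.93, 0.76]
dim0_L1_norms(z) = [0.56, 1.2, 0.97, 0.93, 0.76]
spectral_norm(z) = 0.93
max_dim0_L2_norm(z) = 0.71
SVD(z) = [[-0.16, -0.27, -0.55, 0.34, 0.70], [0.67, 0.42, 0.33, 0.24, 0.46], [0.53, -0.35, -0.27, -0.72, 0.12], [-0.41, 0.66, -0.10, -0.53, 0.33], [-0.29, -0.44, 0.71, -0.20, 0.42]] @ diag([0.9316231314301047, 0.6744098876540908, 0.28525220097925386, 0.2826299770740509, 0.2660848028624996]) @ [[-0.16, 0.67, 0.53, -0.41, -0.29], [-0.27, 0.42, -0.35, 0.66, -0.44], [-0.55, 0.33, -0.27, -0.1, 0.71], [0.34, 0.24, -0.72, -0.53, -0.2], [0.7, 0.46, 0.12, 0.33, 0.42]]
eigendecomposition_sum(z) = [[0.02, -0.10, -0.08, 0.06, 0.04], [-0.10, 0.42, 0.33, -0.25, -0.18], [-0.08, 0.33, 0.26, -0.2, -0.14], [0.06, -0.25, -0.20, 0.16, 0.11], [0.04, -0.18, -0.14, 0.11, 0.08]] + [[0.05, -0.08, 0.06, -0.12, 0.08], [-0.08, 0.12, -0.10, 0.19, -0.13], [0.06, -0.1, 0.08, -0.15, 0.10], [-0.12, 0.19, -0.15, 0.29, -0.20], [0.08, -0.13, 0.10, -0.20, 0.13]] + [[0.13,0.08,0.02,0.06,0.08],[0.08,0.06,0.01,0.04,0.05],[0.02,0.01,0.0,0.01,0.01],[0.06,0.04,0.01,0.03,0.04],[0.08,0.05,0.01,0.04,0.05]] + [[0.08, -0.05, 0.04, 0.02, -0.11], [-0.05, 0.03, -0.03, -0.01, 0.07], [0.04, -0.03, 0.02, 0.01, -0.06], [0.02, -0.01, 0.01, 0.0, -0.02], [-0.11, 0.07, -0.06, -0.02, 0.15]] + [[0.03, 0.02, -0.07, -0.05, -0.02], [0.02, 0.02, -0.05, -0.04, -0.01], [-0.07, -0.05, 0.14, 0.11, 0.04], [-0.05, -0.04, 0.11, 0.08, 0.03], [-0.02, -0.01, 0.04, 0.03, 0.01]]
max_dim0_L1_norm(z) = 1.2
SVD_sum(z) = [[0.02, -0.10, -0.08, 0.06, 0.04], [-0.10, 0.42, 0.33, -0.25, -0.18], [-0.08, 0.33, 0.26, -0.2, -0.14], [0.06, -0.25, -0.20, 0.16, 0.11], [0.04, -0.18, -0.14, 0.11, 0.08]] + [[0.05, -0.08, 0.06, -0.12, 0.08],[-0.08, 0.12, -0.10, 0.19, -0.13],[0.06, -0.1, 0.08, -0.15, 0.10],[-0.12, 0.19, -0.15, 0.29, -0.2],[0.08, -0.13, 0.10, -0.20, 0.13]] + [[0.08,-0.05,0.04,0.02,-0.11],[-0.05,0.03,-0.03,-0.01,0.07],[0.04,-0.03,0.02,0.01,-0.06],[0.02,-0.01,0.01,0.00,-0.02],[-0.11,0.07,-0.06,-0.02,0.15]] + [[0.03,0.02,-0.07,-0.05,-0.02], [0.02,0.02,-0.05,-0.04,-0.01], [-0.07,-0.05,0.14,0.11,0.04], [-0.05,-0.04,0.11,0.08,0.03], [-0.02,-0.01,0.04,0.03,0.01]] + [[0.13,  0.08,  0.02,  0.06,  0.08], [0.08,  0.06,  0.01,  0.04,  0.05], [0.02,  0.01,  0.00,  0.01,  0.01], [0.06,  0.04,  0.01,  0.03,  0.04], [0.08,  0.05,  0.01,  0.04,  0.05]]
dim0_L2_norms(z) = [0.35, 0.71, 0.59, 0.61, 0.46]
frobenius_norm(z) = 1.25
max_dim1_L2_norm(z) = 0.71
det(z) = 0.01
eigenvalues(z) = [0.93, 0.67, 0.27, 0.29, 0.28]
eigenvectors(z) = [[-0.16, -0.27, -0.70, -0.55, 0.34], [0.67, 0.42, -0.46, 0.33, 0.24], [0.53, -0.35, -0.12, -0.27, -0.72], [-0.41, 0.66, -0.33, -0.10, -0.53], [-0.29, -0.44, -0.42, 0.71, -0.2]]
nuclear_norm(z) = 2.44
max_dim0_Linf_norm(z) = 0.64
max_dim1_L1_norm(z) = 1.2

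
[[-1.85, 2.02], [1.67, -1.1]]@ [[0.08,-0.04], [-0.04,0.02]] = [[-0.23, 0.11], [0.18, -0.09]]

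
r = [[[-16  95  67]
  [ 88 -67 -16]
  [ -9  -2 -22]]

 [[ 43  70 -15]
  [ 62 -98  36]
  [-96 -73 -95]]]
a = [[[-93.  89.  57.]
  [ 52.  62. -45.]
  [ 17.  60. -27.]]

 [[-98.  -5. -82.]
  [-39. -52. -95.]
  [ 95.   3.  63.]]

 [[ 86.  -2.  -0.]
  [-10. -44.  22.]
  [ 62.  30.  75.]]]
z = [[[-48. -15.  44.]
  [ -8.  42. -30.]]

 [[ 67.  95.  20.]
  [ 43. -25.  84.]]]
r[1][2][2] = -95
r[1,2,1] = -73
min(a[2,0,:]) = -2.0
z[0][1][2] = -30.0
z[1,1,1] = -25.0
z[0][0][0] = -48.0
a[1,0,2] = -82.0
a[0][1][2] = -45.0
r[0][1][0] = 88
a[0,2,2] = -27.0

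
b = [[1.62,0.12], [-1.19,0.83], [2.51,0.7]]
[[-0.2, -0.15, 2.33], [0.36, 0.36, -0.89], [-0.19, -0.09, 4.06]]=b @ [[-0.14, -0.11, 1.37], [0.23, 0.27, 0.89]]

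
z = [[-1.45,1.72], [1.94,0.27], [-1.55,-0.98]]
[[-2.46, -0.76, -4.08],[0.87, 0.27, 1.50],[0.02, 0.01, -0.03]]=z @ [[0.58, 0.18, 0.99], [-0.94, -0.29, -1.54]]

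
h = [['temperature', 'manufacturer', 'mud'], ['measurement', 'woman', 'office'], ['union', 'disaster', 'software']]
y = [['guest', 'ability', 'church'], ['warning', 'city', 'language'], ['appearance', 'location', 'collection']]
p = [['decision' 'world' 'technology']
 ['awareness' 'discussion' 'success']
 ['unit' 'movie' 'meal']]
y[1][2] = 'language'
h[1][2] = 'office'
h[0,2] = 'mud'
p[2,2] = 'meal'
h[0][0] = 'temperature'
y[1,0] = 'warning'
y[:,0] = ['guest', 'warning', 'appearance']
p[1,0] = 'awareness'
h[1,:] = ['measurement', 'woman', 'office']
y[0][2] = 'church'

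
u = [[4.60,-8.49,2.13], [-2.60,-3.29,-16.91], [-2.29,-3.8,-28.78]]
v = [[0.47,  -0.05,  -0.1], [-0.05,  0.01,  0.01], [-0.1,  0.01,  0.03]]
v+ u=[[5.07, -8.54, 2.03], [-2.65, -3.28, -16.9], [-2.39, -3.79, -28.75]]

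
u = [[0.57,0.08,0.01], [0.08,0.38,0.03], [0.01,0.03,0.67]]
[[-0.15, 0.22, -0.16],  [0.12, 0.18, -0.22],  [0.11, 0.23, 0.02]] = u @ [[-0.31, 0.33, -0.20], [0.37, 0.37, -0.55], [0.15, 0.32, 0.05]]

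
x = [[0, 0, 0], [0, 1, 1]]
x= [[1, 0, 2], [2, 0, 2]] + [[-1, 0, -2], [-2, 1, -1]]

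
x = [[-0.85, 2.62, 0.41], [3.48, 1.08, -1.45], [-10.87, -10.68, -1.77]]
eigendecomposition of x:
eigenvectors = [[(0.13+0j), -0.07-0.52j, (-0.07+0.52j)], [(0.44+0j), 0.18+0.45j, (0.18-0.45j)], [(-0.89+0j), 0.70+0.00j, (0.7-0j)]]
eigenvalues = [(5.08+0j), (-3.31+1.1j), (-3.31-1.1j)]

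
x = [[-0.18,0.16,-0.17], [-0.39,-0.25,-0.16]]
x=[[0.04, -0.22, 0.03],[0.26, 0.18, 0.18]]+[[-0.22, 0.38, -0.20], [-0.65, -0.43, -0.34]]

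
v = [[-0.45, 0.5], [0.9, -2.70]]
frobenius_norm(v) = 2.92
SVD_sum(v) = [[-0.21,0.59], [0.95,-2.68]] + [[-0.24, -0.09], [-0.05, -0.02]]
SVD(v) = [[-0.21, 0.98], [0.98, 0.21]] @ diag([2.9126476309307425, 0.2626476309307431]) @ [[0.33, -0.94],  [-0.94, -0.33]]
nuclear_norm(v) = 3.18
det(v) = 0.77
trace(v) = -3.15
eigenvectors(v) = [[0.94, -0.2], [0.35, 0.98]]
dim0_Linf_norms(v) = [0.9, 2.7]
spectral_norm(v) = 2.91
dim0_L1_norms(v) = [1.35, 3.2]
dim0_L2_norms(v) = [1.01, 2.75]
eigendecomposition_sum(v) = [[-0.25, -0.05], [-0.09, -0.02]] + [[-0.2, 0.55], [0.99, -2.68]]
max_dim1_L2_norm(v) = 2.85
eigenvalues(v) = [-0.27, -2.88]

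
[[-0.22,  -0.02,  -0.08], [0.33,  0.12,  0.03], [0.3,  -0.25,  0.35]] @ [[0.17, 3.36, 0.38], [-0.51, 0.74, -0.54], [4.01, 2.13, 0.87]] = [[-0.35, -0.92, -0.14],[0.12, 1.26, 0.09],[1.58, 1.57, 0.55]]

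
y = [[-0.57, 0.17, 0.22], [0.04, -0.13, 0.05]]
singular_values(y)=[0.64, 0.13]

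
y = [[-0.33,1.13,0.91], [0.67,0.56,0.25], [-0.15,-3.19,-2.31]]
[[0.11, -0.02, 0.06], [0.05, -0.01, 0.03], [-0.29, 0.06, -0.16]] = y @ [[-0.01, -0.01, -0.00],[0.10, -0.01, 0.05],[-0.01, -0.01, -0.00]]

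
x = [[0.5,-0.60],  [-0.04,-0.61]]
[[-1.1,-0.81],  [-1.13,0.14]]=x @[[0.02, -1.77], [1.85, -0.12]]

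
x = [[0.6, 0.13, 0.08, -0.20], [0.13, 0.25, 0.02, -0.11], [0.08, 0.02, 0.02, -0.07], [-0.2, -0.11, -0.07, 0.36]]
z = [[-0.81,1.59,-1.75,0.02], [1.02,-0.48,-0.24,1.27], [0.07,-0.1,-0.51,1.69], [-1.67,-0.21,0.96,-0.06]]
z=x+[[-1.41, 1.46, -1.83, 0.22], [0.89, -0.73, -0.26, 1.38], [-0.01, -0.12, -0.53, 1.76], [-1.47, -0.1, 1.03, -0.42]]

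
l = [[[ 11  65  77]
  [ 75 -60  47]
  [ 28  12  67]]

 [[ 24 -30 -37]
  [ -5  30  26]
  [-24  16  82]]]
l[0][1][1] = -60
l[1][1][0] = -5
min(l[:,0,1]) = -30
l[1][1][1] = 30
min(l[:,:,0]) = -24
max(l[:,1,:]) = 75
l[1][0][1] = -30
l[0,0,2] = 77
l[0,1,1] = -60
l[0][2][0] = 28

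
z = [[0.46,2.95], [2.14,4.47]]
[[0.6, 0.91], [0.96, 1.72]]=z @ [[0.03, 0.24], [0.2, 0.27]]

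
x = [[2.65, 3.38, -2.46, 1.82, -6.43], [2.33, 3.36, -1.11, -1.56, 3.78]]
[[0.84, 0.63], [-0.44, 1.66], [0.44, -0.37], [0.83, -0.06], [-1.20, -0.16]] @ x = [[3.69, 4.96, -2.77, 0.55, -3.02], [2.7, 4.09, -0.76, -3.39, 9.10], [0.3, 0.24, -0.67, 1.38, -4.23], [2.06, 2.6, -1.98, 1.6, -5.56], [-3.55, -4.59, 3.13, -1.93, 7.11]]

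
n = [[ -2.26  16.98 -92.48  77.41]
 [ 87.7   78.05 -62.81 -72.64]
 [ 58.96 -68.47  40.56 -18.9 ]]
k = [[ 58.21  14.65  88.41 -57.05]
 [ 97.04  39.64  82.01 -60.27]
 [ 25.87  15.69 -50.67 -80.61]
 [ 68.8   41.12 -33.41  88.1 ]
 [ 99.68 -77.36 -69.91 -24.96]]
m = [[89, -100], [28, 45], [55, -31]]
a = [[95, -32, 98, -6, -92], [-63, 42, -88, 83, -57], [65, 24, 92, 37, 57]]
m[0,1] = -100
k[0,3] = -57.05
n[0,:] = [-2.26, 16.98, -92.48, 77.41]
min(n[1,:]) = -72.64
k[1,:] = [97.04, 39.64, 82.01, -60.27]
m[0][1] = -100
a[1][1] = 42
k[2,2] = -50.67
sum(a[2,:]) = 275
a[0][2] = 98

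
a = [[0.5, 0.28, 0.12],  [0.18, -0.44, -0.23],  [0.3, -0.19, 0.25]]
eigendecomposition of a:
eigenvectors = [[0.27, -0.75, -0.1],[-0.91, 0.01, -0.32],[-0.31, -0.66, 0.94]]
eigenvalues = [-0.57, 0.6, 0.28]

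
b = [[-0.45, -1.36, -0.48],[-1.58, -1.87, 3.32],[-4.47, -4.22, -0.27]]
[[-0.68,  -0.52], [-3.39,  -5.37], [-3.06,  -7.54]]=b @ [[0.07, 1.62],[0.69, 0.12],[-0.6, -0.78]]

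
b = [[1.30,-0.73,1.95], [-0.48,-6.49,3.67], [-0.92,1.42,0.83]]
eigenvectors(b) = [[0.77+0.00j, (0.77-0j), (-0.12+0j)],[0.01+0.27j, 0.01-0.27j, (-0.98+0j)],[(0.04+0.58j), (0.04-0.58j), (0.16+0j)]]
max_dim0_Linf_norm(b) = 6.49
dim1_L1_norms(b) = [3.98, 10.64, 3.17]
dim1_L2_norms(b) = [2.45, 7.47, 1.88]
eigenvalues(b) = [(1.4+1.22j), (1.4-1.22j), (-7.15+0j)]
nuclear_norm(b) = 11.27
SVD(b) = [[0.21, -0.85, -0.49],  [0.97, 0.13, 0.19],  [-0.10, -0.51, 0.85]] @ diag([7.6710544444787105, 1.9896686121596823, 1.6101684767843343]) @ [[-0.01, -0.86, 0.51], [-0.35, -0.47, -0.81], [-0.94, 0.19, 0.29]]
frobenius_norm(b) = 8.09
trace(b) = -4.36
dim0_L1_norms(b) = [2.7, 8.64, 6.45]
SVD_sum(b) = [[-0.02, -1.38, 0.81], [-0.10, -6.43, 3.78], [0.01, 0.68, -0.4]] + [[0.59, 0.8, 1.37], [-0.09, -0.12, -0.21], [0.36, 0.48, 0.83]] + [[0.74, -0.15, -0.23],[-0.29, 0.06, 0.09],[-1.29, 0.26, 0.40]]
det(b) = -24.58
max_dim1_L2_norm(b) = 7.47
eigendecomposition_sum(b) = [[(0.65+0.66j), 0.05-0.22j, 0.78-0.82j], [-0.22+0.24j, 0.08+0.01j, 0.30+0.26j], [(-0.46+0.53j), (0.17+0.02j), 0.67+0.55j]] + [[(0.65-0.66j), 0.05+0.22j, 0.78+0.82j], [(-0.22-0.24j), (0.08-0.01j), 0.30-0.26j], [-0.46-0.53j, 0.17-0.02j, 0.67-0.55j]] + [[(-0.01+0j), (-0.82+0j), 0.38-0.00j], [(-0.04+0j), (-6.64+0j), 3.07-0.00j], [0.01-0.00j, (1.09-0j), (-0.5+0j)]]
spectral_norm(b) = 7.67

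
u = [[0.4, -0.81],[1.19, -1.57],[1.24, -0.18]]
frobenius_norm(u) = 2.50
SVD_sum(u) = [[0.60,-0.61], [1.38,-1.39], [0.70,-0.71]] + [[-0.2, -0.20],[-0.19, -0.18],[0.54, 0.53]]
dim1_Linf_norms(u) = [0.81, 1.57, 1.24]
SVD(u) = [[-0.36, -0.34], [-0.83, -0.31], [-0.42, 0.89]] @ diag([2.355659474519612, 0.8473301836391677]) @ [[-0.70, 0.71],[0.71, 0.70]]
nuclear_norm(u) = 3.20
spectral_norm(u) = 2.36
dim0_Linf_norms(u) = [1.24, 1.57]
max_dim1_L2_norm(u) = 1.97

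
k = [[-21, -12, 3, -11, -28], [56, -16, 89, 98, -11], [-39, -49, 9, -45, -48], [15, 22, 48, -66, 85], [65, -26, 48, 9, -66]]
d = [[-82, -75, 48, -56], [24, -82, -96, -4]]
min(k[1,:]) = -16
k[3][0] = 15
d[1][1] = -82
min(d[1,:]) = -96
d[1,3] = -4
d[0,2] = 48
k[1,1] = -16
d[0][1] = -75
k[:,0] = [-21, 56, -39, 15, 65]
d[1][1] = -82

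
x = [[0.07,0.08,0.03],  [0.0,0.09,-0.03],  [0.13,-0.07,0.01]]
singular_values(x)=[0.16, 0.13, 0.04]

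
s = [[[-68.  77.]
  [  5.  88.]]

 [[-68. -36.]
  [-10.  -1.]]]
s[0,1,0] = 5.0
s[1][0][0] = -68.0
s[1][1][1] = -1.0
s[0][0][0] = -68.0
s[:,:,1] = [[77.0, 88.0], [-36.0, -1.0]]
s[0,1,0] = 5.0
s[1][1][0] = -10.0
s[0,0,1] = 77.0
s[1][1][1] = -1.0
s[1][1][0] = -10.0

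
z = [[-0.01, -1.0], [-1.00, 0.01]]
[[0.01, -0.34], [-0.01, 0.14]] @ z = [[0.34, -0.01],[-0.14, 0.01]]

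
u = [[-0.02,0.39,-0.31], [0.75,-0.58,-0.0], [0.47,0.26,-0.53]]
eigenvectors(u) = [[0.42, -0.46, 0.25], [-0.90, -0.58, 0.52], [0.09, -0.67, 0.82]]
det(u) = 0.00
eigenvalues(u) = [-0.93, 0.02, -0.22]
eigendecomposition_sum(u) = [[-0.19, 0.33, -0.15],[0.41, -0.70, 0.32],[-0.04, 0.07, -0.03]] + [[0.03, 0.01, -0.02], [0.03, 0.01, -0.02], [0.04, 0.02, -0.02]] + [[0.14,0.05,-0.14], [0.3,0.11,-0.30], [0.47,0.17,-0.47]]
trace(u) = -1.13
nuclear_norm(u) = 1.85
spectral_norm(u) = 1.01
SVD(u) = [[-0.19, -0.55, -0.81], [0.93, 0.16, -0.33], [0.31, -0.82, 0.48]] @ diag([1.007694636481141, 0.8375141399611724, 0.004645963004499821]) @ [[0.84, -0.53, -0.11], [-0.30, -0.62, 0.72], [-0.45, -0.58, -0.68]]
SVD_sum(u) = [[-0.16,0.1,0.02], [0.79,-0.5,-0.1], [0.27,-0.17,-0.03]] + [[0.14, 0.29, -0.33], [-0.04, -0.09, 0.1], [0.21, 0.43, -0.49]] + [[0.00,  0.0,  0.0], [0.00,  0.0,  0.0], [-0.00,  -0.0,  -0.0]]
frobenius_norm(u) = 1.31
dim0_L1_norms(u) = [1.24, 1.23, 0.84]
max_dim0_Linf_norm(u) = 0.75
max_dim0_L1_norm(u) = 1.24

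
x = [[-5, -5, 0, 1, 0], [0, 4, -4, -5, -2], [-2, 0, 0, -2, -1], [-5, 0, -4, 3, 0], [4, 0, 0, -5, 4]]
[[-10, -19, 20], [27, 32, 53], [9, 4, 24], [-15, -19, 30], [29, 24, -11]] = x @ [[0, 3, -5], [1, 0, 0], [0, -2, -5], [-5, -4, -5], [1, -2, -4]]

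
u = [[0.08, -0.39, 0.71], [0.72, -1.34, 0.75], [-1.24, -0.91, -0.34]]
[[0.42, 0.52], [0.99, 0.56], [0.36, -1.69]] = u@ [[0.04,0.74], [-0.56,0.5], [0.28,0.93]]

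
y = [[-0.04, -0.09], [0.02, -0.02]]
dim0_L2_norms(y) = [0.04, 0.09]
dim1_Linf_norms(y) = [0.09, 0.02]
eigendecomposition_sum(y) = [[-0.02+0.02j,(-0.04-0.03j)], [0.01+0.01j,(-0.01+0.02j)]] + [[(-0.02-0.02j), (-0.04+0.03j)], [(0.01-0.01j), -0.01-0.02j]]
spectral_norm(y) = 0.10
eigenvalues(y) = [(-0.03+0.04j), (-0.03-0.04j)]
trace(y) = -0.06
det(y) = 0.00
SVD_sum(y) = [[-0.04, -0.09], [-0.0, -0.01]] + [[-0.0, 0.00], [0.02, -0.01]]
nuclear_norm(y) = 0.13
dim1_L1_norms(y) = [0.13, 0.04]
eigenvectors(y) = [[0.90+0.00j,(0.9-0j)], [-0.10-0.41j,(-0.1+0.41j)]]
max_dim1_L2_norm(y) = 0.1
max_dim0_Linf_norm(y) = 0.09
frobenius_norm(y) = 0.10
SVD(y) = [[0.99,  0.11], [0.11,  -0.99]] @ diag([0.09905036987711092, 0.02624927098430575]) @ [[-0.38, -0.93], [-0.93, 0.38]]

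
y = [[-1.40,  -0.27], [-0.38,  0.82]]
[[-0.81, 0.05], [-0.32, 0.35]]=y @ [[0.6, -0.11], [-0.11, 0.37]]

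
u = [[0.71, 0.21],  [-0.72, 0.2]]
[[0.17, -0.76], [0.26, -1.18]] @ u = [[0.67, -0.12], [1.03, -0.18]]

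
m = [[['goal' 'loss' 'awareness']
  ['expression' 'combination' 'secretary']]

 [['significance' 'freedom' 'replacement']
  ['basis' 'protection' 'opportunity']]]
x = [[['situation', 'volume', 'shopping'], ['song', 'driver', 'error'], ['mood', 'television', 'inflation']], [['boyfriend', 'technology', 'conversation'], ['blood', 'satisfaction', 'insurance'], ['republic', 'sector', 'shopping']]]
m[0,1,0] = 'expression'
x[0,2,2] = 'inflation'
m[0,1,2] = 'secretary'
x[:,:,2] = [['shopping', 'error', 'inflation'], ['conversation', 'insurance', 'shopping']]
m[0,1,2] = 'secretary'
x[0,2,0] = 'mood'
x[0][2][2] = 'inflation'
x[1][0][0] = 'boyfriend'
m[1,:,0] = ['significance', 'basis']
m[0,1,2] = 'secretary'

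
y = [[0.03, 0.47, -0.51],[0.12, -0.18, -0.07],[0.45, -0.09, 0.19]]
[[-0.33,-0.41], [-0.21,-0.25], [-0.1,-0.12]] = y @[[-0.56,-0.68], [0.40,0.49], [0.99,1.21]]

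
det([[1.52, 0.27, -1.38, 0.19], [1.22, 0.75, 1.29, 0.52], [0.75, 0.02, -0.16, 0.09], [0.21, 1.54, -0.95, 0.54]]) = 0.017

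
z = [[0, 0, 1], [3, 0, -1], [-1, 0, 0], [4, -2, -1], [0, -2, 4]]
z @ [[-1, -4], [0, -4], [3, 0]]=[[3, 0], [-6, -12], [1, 4], [-7, -8], [12, 8]]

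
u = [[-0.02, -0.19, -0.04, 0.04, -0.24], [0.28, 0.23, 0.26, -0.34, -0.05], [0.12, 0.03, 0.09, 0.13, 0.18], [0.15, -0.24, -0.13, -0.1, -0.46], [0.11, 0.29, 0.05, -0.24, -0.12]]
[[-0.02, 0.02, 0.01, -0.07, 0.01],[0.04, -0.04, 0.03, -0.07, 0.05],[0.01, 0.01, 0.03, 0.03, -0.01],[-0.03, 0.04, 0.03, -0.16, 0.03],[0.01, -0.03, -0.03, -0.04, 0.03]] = u @ [[-0.02, 0.09, 0.15, -0.16, 0.03], [0.01, -0.08, -0.15, 0.07, -0.0], [0.11, -0.1, 0.11, -0.07, 0.10], [-0.05, 0.07, 0.00, 0.03, -0.05], [0.03, -0.01, 0.03, 0.27, -0.07]]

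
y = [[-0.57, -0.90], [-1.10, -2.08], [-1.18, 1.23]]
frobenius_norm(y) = 3.09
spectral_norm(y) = 2.66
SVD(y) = [[-0.39, 0.17], [-0.87, 0.26], [0.30, 0.95]] @ diag([2.662171386227549, 1.577797043460054]) @ [[0.31, 0.95],[-0.95, 0.31]]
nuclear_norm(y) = 4.24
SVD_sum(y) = [[-0.32, -0.98], [-0.72, -2.20], [0.25, 0.77]] + [[-0.25, 0.08], [-0.38, 0.12], [-1.43, 0.46]]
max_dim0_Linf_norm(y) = 2.08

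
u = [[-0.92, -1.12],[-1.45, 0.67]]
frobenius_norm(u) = 2.16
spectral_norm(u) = 1.72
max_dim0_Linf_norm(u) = 1.45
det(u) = -2.24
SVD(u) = [[-0.57, -0.82],[-0.82, 0.57]] @ diag([1.7180451018041674, 1.3040402709144787]) @ [[1.0, 0.05], [-0.05, 1.00]]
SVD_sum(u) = [[-0.97, -0.05],  [-1.42, -0.07]] + [[0.05, -1.07], [-0.03, 0.74]]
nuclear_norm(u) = 3.02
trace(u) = -0.25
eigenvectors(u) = [[-0.85,0.44],[-0.53,-0.9]]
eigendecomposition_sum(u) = [[-1.24, -0.61], [-0.79, -0.38]] + [[0.32, -0.51], [-0.66, 1.05]]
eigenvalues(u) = [-1.63, 1.38]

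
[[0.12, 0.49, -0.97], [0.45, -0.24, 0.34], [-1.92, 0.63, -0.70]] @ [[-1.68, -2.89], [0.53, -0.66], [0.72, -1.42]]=[[-0.64, 0.71], [-0.64, -1.62], [3.06, 6.13]]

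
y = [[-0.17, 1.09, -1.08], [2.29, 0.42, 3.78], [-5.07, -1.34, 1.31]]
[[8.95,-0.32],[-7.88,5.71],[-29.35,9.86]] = y@[[3.49, -1.80],[4.14, 1.8],[-4.66, 2.4]]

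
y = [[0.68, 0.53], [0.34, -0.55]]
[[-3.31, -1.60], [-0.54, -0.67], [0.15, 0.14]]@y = [[-2.79, -0.87], [-0.60, 0.08], [0.15, 0.00]]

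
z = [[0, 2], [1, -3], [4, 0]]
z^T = [[0, 1, 4], [2, -3, 0]]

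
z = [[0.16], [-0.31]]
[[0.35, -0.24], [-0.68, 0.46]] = z@ [[2.18, -1.50]]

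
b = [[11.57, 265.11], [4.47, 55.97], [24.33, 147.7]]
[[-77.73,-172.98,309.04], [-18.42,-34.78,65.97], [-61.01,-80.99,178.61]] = b @[[-0.99, 0.86, 0.36], [-0.25, -0.69, 1.15]]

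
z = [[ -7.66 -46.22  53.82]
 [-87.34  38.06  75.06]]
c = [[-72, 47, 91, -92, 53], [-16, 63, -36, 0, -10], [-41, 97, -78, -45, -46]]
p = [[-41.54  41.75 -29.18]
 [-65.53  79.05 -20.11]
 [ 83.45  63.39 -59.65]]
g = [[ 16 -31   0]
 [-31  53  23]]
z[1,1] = 38.06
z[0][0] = -7.66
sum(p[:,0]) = -23.61999999999999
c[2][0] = -41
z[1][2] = 75.06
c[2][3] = -45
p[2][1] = 63.39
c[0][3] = -92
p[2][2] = -59.65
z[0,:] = [-7.66, -46.22, 53.82]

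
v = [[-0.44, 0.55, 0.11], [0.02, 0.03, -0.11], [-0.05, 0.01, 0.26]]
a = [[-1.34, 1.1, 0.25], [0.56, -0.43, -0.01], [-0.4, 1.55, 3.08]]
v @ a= [[0.85, -0.55, 0.22], [0.03, -0.16, -0.33], [-0.03, 0.34, 0.79]]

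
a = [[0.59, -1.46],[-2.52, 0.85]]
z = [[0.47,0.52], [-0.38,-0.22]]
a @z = [[0.83, 0.63], [-1.51, -1.50]]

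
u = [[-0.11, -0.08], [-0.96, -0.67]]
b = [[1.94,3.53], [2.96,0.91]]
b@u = [[-3.60,-2.52], [-1.20,-0.85]]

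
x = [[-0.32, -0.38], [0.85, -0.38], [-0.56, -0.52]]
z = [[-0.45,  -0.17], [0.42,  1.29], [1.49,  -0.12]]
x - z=[[0.13,-0.21], [0.43,-1.67], [-2.05,-0.40]]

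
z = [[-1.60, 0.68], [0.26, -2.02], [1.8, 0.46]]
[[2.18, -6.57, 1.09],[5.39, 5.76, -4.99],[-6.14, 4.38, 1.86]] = z@[[-2.64, 3.06, 0.39], [-3.01, -2.46, 2.52]]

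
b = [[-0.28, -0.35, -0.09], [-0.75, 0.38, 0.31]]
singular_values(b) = [0.9, 0.45]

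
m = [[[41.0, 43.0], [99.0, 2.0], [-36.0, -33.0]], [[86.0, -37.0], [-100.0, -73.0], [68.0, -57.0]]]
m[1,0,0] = 86.0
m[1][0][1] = -37.0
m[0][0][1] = 43.0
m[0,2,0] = -36.0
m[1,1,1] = -73.0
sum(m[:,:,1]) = -155.0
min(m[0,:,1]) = -33.0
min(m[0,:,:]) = -36.0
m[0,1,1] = 2.0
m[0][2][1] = -33.0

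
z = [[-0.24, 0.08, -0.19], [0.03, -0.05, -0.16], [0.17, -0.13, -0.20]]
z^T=[[-0.24, 0.03, 0.17], [0.08, -0.05, -0.13], [-0.19, -0.16, -0.2]]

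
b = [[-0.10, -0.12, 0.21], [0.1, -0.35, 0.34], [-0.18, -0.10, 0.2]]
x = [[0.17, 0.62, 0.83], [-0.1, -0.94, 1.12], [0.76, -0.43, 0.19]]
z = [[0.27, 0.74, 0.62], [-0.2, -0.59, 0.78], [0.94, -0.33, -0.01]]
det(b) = -0.00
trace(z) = -0.33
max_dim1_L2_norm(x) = 1.47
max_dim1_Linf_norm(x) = 1.12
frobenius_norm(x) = 2.01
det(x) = 1.22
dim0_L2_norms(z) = [1.0, 1.0, 1.0]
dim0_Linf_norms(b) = [0.18, 0.35, 0.34]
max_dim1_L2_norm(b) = 0.5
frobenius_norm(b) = 0.63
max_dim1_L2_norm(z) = 1.0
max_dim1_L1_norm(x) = 2.16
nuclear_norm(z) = 3.00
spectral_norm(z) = 1.00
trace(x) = -0.58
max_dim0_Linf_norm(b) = 0.35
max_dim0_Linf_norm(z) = 0.94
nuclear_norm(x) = 3.34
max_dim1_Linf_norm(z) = 0.94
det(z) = 1.00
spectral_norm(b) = 0.58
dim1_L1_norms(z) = [1.63, 1.57, 1.28]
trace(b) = -0.25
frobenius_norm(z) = 1.73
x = b + z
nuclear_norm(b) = 0.84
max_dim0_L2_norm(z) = 1.0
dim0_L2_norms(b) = [0.23, 0.38, 0.45]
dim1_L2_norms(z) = [1.0, 1.0, 1.0]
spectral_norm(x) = 1.55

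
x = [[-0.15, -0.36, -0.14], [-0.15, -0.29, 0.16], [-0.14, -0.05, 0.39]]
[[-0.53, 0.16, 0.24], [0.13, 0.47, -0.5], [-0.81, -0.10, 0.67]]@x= [[0.02, 0.13, 0.19], [-0.02, -0.16, -0.14], [0.04, 0.29, 0.36]]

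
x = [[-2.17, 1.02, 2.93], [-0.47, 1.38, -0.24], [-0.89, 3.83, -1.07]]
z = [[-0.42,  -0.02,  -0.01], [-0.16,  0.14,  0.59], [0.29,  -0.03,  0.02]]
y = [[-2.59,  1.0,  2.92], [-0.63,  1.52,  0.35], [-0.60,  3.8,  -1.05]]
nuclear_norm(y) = 8.45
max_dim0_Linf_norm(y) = 3.8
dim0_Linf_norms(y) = [2.59, 3.8, 2.92]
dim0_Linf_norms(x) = [2.17, 3.83, 2.93]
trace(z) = -0.26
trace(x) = -1.86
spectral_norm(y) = 4.59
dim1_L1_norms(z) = [0.45, 0.89, 0.34]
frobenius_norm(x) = 5.76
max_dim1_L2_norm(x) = 4.08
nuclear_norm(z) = 1.17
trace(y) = -2.12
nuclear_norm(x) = 8.13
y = z + x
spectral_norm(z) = 0.65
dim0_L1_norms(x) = [3.53, 6.23, 4.24]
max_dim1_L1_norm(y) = 6.51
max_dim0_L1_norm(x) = 6.23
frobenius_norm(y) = 5.91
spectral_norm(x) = 4.51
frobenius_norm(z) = 0.81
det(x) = -0.76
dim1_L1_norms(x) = [6.12, 2.09, 5.79]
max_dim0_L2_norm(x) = 4.2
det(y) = 2.38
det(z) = -0.01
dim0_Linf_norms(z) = [0.42, 0.14, 0.59]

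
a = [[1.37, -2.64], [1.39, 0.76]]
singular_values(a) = [2.97, 1.58]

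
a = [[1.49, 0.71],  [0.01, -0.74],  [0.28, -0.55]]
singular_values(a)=[1.69, 0.9]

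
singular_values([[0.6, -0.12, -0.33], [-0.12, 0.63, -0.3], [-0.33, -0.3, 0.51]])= [0.95, 0.74, 0.06]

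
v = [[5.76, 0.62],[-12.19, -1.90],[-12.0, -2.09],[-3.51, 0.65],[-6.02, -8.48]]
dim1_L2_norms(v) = [5.79, 12.34, 12.18, 3.57, 10.4]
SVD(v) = [[-0.28, 0.16], [0.61, -0.25], [0.60, -0.22], [0.16, -0.24], [0.41, 0.9]] @ diag([20.136584228977473, 7.039003877630391]) @ [[-0.96, -0.30], [0.30, -0.96]]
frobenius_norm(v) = 21.33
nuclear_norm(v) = 27.18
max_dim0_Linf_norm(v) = 12.19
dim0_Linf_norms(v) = [12.19, 8.48]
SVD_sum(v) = [[5.43, 1.68], [-11.66, -3.61], [-11.54, -3.57], [-3.02, -0.93], [-7.89, -2.44]] + [[0.33, -1.06], [-0.53, 1.71], [-0.46, 1.48], [-0.49, 1.58], [1.87, -6.04]]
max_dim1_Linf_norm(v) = 12.19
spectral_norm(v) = 20.14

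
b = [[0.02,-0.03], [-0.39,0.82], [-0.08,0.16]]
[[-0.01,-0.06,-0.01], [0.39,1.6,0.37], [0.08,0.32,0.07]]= b @ [[0.17, -0.93, 1.4], [0.56, 1.51, 1.12]]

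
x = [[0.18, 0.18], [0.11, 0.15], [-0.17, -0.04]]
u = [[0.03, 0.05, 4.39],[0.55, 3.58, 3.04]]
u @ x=[[-0.74, -0.16],[-0.02, 0.51]]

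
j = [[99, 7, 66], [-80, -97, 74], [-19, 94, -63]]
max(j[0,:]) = 99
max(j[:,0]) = 99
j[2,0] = -19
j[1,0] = -80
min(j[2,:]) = -63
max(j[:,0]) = 99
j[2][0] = -19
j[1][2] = 74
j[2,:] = [-19, 94, -63]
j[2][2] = -63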